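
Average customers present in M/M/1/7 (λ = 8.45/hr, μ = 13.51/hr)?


ρ = 8.45/13.51 = 0.6255
L = ρ[1 − (K+1)ρ^K + Kρ^(K+1)] / [(1−ρ)(1−ρ^(K+1))]
Numerator: 0.6255·(1 − 8·0.037446 + 7·0.023421) = 0.540636
Denominator: (0.3745)·(0.976579) = 0.365765
L = 0.540636/0.365765 = 1.4781

Final: 1.4781


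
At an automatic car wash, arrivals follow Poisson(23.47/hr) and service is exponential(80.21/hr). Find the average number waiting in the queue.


ρ = 23.47/80.21 = 0.2926
Lq = ρ²/(1−ρ) = 0.08562/0.7074 = 0.1210

Final: 0.1210


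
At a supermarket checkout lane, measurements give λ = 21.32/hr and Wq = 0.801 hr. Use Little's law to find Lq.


Lq = λWq = 21.32·0.801 = 17.0773

Final: 17.0773


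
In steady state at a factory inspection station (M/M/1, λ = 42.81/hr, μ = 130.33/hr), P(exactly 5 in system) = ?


ρ = 42.81/130.33 = 0.3285
P_n = (1−ρ)·ρ^n = (1 − 0.3285)·0.3285^5 = 0.6715·0.003824 = 0.002568

Final: 0.002568


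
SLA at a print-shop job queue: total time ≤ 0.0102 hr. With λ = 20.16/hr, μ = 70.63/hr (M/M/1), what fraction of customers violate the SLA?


W ~ Exponential(μ−λ) for M/M/1.
μ − λ = 70.63 − 20.16 = 50.4700
P(W > t) = e^{−(μ−λ)t} = e^{−0.5148} = 0.597624

Final: 0.597624


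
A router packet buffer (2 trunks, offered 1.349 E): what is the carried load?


B(2,1.349) = 0.279205 (Erlang-B)
Carried load = a(1 − B) = 1.349·(1 − 0.279205) = 1.349·0.720795 = 0.9724 E

Final: 0.9724 Erlangs


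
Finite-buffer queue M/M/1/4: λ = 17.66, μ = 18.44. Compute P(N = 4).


ρ = λ/μ = 17.66/18.44 = 0.9577
P_K = (1−ρ)ρ^K/(1−ρ^(K+1)) = (0.04230·0.841238)/(1 − 0.805655)
= 0.035584/0.194345 = 0.183096

Final: 0.183096


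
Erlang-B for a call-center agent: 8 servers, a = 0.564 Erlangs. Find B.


B(c,a) = (a^c/c!) / Σ_{k=0}^{c} a^k/k!
a^8/8! = 0.0000002539
Σ terms (k=0..8): 1.00000 + 0.56400 + 0.15905 + 0.02990 + 0.004216 + 0.0004756 + 0.00004470 + 0.000003602 + 0.0000002539 = 1.757689
B = 0.0000002539/1.757689 = 0.0000001445

Final: 0.0000001445


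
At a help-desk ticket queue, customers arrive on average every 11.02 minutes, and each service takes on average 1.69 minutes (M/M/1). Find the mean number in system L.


λ = 60/11.02 = 5.4446 /hr
μ = 60/1.69 = 35.5030 /hr
ρ = λ/μ = 5.4446/35.5030 = 0.1534
L = ρ/(1−ρ) = 0.1534/0.8466 = 0.1811

Final: 0.1811


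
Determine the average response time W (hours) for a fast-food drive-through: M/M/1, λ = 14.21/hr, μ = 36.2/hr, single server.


W = 1/(μ−λ) = 1/(36.2 − 14.21) = 1/21.99 = 0.04548 hr

Final: 0.04548 hr


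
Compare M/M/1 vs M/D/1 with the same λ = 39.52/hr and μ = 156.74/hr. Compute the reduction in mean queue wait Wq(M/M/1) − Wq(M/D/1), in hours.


ρ = 39.52/156.74 = 0.2521
Wq(M/M/1) = ρ/(μ−λ) = 0.2521/117.22 = 0.002151 hr
Wq(M/D/1) = ρ/(2(μ−λ)) = 0.001075 hr
Savings = 0.002151 − 0.001075 = 0.001075 hr

Final: 0.001075 hr


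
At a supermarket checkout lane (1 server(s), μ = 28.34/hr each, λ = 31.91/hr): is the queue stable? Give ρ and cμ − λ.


Total capacity cμ = 1·28.34 = 28.34/hr
ρ = λ/(cμ) = 31.91/28.34 = 1.1260
Stable ⇔ ρ < 1: NO
Spare capacity = cμ − λ = 28.34 − 31.91 = -3.57/hr

Final: ρ = 1.1260; unstable; margin = -3.57/hr


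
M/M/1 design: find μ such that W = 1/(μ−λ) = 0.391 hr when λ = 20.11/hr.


W = 1/(μ−λ) ⇒ μ − λ = 1/W = 1/0.391 = 2.5575
μ = λ + 1/W = 20.11 + 2.5575 = 22.6675 per hr

Final: 22.6675 /hr


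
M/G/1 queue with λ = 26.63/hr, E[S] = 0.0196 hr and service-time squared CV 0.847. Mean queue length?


ρ = λ·E[S] = 26.63·0.0196 = 0.5219
Lq = ρ²(1+C_s²)/(2(1−ρ)) = 0.2724·(1+0.847)/(2·0.4781)
= 0.2724·1.8470/0.9561 = 0.52628

Final: 0.52628


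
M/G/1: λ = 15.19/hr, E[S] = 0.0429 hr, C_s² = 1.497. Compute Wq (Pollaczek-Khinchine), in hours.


ρ = λ·E[S] = 15.19·0.0429 = 0.6517
E[S²] = E[S]²(1+C_s²) = 0.0429²·(1+1.497) = 0.004596
Wq = λ·E[S²]/(2(1−ρ)) = 15.19·0.004596/(2·0.3483) = 0.10020 hr

Final: 0.10020 hr


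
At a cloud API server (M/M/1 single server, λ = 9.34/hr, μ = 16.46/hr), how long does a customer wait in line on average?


ρ = 9.34/16.46 = 0.5674
Wq = ρ/(μ−λ) = 0.5674/(16.46 − 9.34) = 0.5674/7.12 = 0.07970 hr

Final: 0.07970 hr


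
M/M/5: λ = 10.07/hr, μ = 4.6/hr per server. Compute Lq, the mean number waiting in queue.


a = λ/μ = 2.1891; ρ = a/5 = 0.4378
P₀ = 0.110669
Lq = P₀·a^c·ρ / (c!·(1−ρ)²) = 0.110669·50.27571·0.4378/(120·0.31604)
= 0.06423

Final: 0.06423


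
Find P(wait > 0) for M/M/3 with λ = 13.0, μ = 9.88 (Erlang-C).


a = λ/μ = 1.3158; ρ = a/3 = 0.4386
P₀ = 0.259220 (from M/M/c formula)
C(c,a) = [a^c/(c!(1−ρ))]·P₀ = [2.27803/(6·0.5614)]·0.259220
= 0.67629·0.259220 = 0.175308

Final: 0.175308


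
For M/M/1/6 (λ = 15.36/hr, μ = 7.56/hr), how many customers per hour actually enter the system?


ρ = 2.0317; P_K = (1−ρ)ρ^6/(1−ρ^7) = 0.511391
λ_eff = λ(1 − P_K) = 15.36·(1 − 0.511391) = 15.36·0.488609 = 7.5050 /hr

Final: 7.5050 /hr


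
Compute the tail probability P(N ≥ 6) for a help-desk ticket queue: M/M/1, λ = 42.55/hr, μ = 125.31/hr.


ρ = 42.55/125.31 = 0.3396
P(N ≥ n) = ρ^n = 0.3396^6 = 0.001533

Final: 0.001533


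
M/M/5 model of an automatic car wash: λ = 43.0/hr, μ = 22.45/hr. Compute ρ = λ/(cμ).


ρ = λ/(cμ) = 43.0/(5·22.45) = 43.0/112.25 = 0.3831

Final: 0.3831


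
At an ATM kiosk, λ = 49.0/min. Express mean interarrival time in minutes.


Mean interarrival time = 1/λ = 1/49.0 minute = 0.02041 minute
In minutes: 0.02041 × 1 = 0.02041 min

Final: 0.02041 min


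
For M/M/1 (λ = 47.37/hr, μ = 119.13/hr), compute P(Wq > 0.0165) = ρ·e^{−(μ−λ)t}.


ρ = 47.37/119.13 = 0.3976
P(Wq > t) = ρ·e^{−(μ−λ)t} = 0.3976·e^{−1.1840}
= 0.3976·0.306040 = 0.121691

Final: 0.121691


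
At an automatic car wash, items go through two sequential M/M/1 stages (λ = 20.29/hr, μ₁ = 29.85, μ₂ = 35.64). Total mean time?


Each node sees arrival rate λ = 20.29/hr (tandem ⇒ throughput preserved).
W₁ = 1/(μ₁−λ) = 1/(29.85−20.29) = 0.10460 hr
W₂ = 1/(μ₂−λ) = 1/(35.64−20.29) = 0.06515 hr
W_total = W₁ + W₂ = 0.10460 + 0.06515 = 0.16975 hr

Final: 0.16975 hr


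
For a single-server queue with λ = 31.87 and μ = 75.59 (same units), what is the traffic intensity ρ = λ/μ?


ρ = λ/μ = 31.87/75.59 = 0.4216

Final: 0.4216


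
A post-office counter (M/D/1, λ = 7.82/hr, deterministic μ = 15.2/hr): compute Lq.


ρ = 7.82/15.2 = 0.5145
M/D/1: Lq = ρ²/(2(1−ρ)) = 0.2647/(2·0.4855) = 0.27257

Final: 0.27257


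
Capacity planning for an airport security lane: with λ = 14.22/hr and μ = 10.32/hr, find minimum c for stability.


Stability requires cμ > λ ⇔ c > λ/μ.
λ/μ = 14.22/10.32 = 1.3779
Minimum integer c = ⌊1.3779⌋ + 1 = 2
Check: 2·10.32 = 20.64 > 14.22, while 1·10.32 = 10.32 ≤ 14.22

Final: 2 servers


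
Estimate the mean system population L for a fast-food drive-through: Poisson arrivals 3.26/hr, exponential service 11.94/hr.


ρ = λ/μ = 3.26/11.94 = 0.2730
L = ρ/(1−ρ) = 0.2730/(1 − 0.2730) = 0.2730/0.7270 = 0.3756

Final: 0.3756


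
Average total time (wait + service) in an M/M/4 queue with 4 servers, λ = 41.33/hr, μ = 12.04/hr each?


a = 3.4327; ρ = 0.8582; P₀ = 0.017283
Lq = P₀·a^c·ρ/(c!(1−ρ)²) = 4.26644
Wq = Lq/λ = 4.26644/41.33 = 0.10323 hr
W = Wq + 1/μ = 0.10323 + 0.08306 = 0.18629 hr

Final: 0.18629 hr


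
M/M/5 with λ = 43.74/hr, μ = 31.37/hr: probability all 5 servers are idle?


a = λ/μ = 43.74/31.37 = 1.3943; ρ = a/c = 0.2789
Σ_{k=0}^{4} a^k/k! (terms k=0..4) = 1.00000 + 1.39433 + 0.97207 + 0.45180 + 0.15749 = 3.97568
Tail: a^5/(5!(1−ρ)) = 5.27013/(120·0.7211) = 0.06090
P₀ = 1/(3.97568 + 0.06090) = 1/4.03658 = 0.247734

Final: 0.247734


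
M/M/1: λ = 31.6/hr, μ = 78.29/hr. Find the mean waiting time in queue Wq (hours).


ρ = 31.6/78.29 = 0.4036
Wq = ρ/(μ−λ) = 0.4036/(78.29 − 31.6) = 0.4036/46.69 = 0.008645 hr

Final: 0.008645 hr


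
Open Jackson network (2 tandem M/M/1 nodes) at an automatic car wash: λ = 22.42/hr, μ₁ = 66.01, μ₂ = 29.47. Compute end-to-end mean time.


Each node sees arrival rate λ = 22.42/hr (tandem ⇒ throughput preserved).
W₁ = 1/(μ₁−λ) = 1/(66.01−22.42) = 0.02294 hr
W₂ = 1/(μ₂−λ) = 1/(29.47−22.42) = 0.14184 hr
W_total = W₁ + W₂ = 0.02294 + 0.14184 = 0.16479 hr

Final: 0.16479 hr


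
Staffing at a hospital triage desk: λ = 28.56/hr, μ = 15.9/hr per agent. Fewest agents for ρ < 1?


Stability requires cμ > λ ⇔ c > λ/μ.
λ/μ = 28.56/15.9 = 1.7962
Minimum integer c = ⌊1.7962⌋ + 1 = 2
Check: 2·15.9 = 31.80 > 28.56, while 1·15.9 = 15.90 ≤ 28.56

Final: 2 servers


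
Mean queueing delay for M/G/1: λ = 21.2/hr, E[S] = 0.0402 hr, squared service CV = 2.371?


ρ = λ·E[S] = 21.2·0.0402 = 0.8522
E[S²] = E[S]²(1+C_s²) = 0.0402²·(1+2.371) = 0.005448
Wq = λ·E[S²]/(2(1−ρ)) = 21.2·0.005448/(2·0.1478) = 0.39080 hr

Final: 0.39080 hr


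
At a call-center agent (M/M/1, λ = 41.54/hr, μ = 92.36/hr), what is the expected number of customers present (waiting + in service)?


ρ = λ/μ = 41.54/92.36 = 0.4498
L = ρ/(1−ρ) = 0.4498/(1 − 0.4498) = 0.4498/0.5502 = 0.8174

Final: 0.8174


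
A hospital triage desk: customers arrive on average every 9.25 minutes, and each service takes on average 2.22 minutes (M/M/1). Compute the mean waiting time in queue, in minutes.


λ = 60/9.25 = 6.4865 /hr
μ = 60/2.22 = 27.0270 /hr
ρ = λ/μ = 6.4865/27.0270 = 0.2400
Wq = ρ/(μ−λ) = 0.2400/(27.0270−6.4865) = 0.01168 hr
In minutes: 0.01168·60 = 0.7011 min

Final: 0.7011 min


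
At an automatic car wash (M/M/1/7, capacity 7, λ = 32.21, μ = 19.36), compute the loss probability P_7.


ρ = λ/μ = 32.21/19.36 = 1.6637
P_K = (1−ρ)ρ^K/(1−ρ^(K+1)) = (-0.6637·35.285608)/(1 − 58.706065)
= -23.420458/-57.706065 = 0.405858

Final: 0.405858


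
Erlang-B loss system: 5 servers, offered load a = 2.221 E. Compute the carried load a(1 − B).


B(5,2.221) = 0.050165 (Erlang-B)
Carried load = a(1 − B) = 2.221·(1 − 0.050165) = 2.221·0.949835 = 2.1096 E

Final: 2.1096 Erlangs


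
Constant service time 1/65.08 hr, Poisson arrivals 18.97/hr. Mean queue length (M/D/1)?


ρ = 18.97/65.08 = 0.2915
M/D/1: Lq = ρ²/(2(1−ρ)) = 0.08496/(2·0.7085) = 0.05996

Final: 0.05996


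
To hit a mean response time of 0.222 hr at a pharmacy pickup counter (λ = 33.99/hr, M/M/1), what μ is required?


W = 1/(μ−λ) ⇒ μ − λ = 1/W = 1/0.222 = 4.5045
μ = λ + 1/W = 33.99 + 4.5045 = 38.4945 per hr

Final: 38.4945 /hr


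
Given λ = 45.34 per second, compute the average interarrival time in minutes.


Mean interarrival time = 1/λ = 1/45.34 second = 0.02206 second
In minutes: 0.02206 × 0.0166667 = 0.0003676 min

Final: 0.0003676 min


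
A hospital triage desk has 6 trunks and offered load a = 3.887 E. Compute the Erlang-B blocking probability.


B(c,a) = (a^c/c!) / Σ_{k=0}^{c} a^k/k!
a^6/6! = 4.790212
Σ terms (k=0..6): 1.00000 + 3.88700 + 7.55438 + 9.78796 + 9.51145 + 7.39420 + 4.79021 = 43.925220
B = 4.790212/43.925220 = 0.109054

Final: 0.109054


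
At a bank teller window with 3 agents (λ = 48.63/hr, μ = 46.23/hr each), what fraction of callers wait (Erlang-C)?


a = λ/μ = 1.0519; ρ = a/3 = 0.3506
P₀ = 0.344362 (from M/M/c formula)
C(c,a) = [a^c/(c!(1−ρ))]·P₀ = [1.16397/(6·0.6494)]·0.344362
= 0.29875·0.344362 = 0.102877

Final: 0.102877


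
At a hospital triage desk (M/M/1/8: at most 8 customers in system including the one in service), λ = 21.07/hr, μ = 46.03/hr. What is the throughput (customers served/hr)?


ρ = 0.4577; P_K = (1−ρ)ρ^8/(1−ρ^9) = 0.001046
λ_eff = λ(1 − P_K) = 21.07·(1 − 0.001046) = 21.07·0.998954 = 21.0480 /hr

Final: 21.0480 /hr


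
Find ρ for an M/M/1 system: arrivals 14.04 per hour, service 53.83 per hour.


ρ = λ/μ = 14.04/53.83 = 0.2608

Final: 0.2608


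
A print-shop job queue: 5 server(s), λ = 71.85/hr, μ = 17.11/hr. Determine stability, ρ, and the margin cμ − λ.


Total capacity cμ = 5·17.11 = 85.55/hr
ρ = λ/(cμ) = 71.85/85.55 = 0.8399
Stable ⇔ ρ < 1: YES
Spare capacity = cμ − λ = 85.55 − 71.85 = 13.70/hr

Final: ρ = 0.8399; stable; margin = 13.70/hr


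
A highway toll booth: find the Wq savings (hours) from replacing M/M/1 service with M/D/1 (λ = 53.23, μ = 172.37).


ρ = 53.23/172.37 = 0.3088
Wq(M/M/1) = ρ/(μ−λ) = 0.3088/119.14 = 0.002592 hr
Wq(M/D/1) = ρ/(2(μ−λ)) = 0.001296 hr
Savings = 0.002592 − 0.001296 = 0.001296 hr

Final: 0.001296 hr


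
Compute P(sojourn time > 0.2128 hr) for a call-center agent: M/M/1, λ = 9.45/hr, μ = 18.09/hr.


W ~ Exponential(μ−λ) for M/M/1.
μ − λ = 18.09 − 9.45 = 8.6400
P(W > t) = e^{−(μ−λ)t} = e^{−1.8386} = 0.159041

Final: 0.159041


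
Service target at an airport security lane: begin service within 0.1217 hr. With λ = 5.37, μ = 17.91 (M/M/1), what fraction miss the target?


ρ = 5.37/17.91 = 0.2998
P(Wq > t) = ρ·e^{−(μ−λ)t} = 0.2998·e^{−1.5261}
= 0.2998·0.217378 = 0.065177

Final: 0.065177


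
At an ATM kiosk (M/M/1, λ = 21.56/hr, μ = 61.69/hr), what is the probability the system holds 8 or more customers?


ρ = 21.56/61.69 = 0.3495
P(N ≥ n) = ρ^n = 0.3495^8 = 0.0002226

Final: 0.0002226


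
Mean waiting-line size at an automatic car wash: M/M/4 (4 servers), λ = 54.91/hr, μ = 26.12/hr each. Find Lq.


a = λ/μ = 2.1022; ρ = a/4 = 0.5256
P₀ = 0.116611
Lq = P₀·a^c·ρ / (c!·(1−ρ)²) = 0.116611·19.53049·0.5256/(24·0.22510)
= 0.22156

Final: 0.22156


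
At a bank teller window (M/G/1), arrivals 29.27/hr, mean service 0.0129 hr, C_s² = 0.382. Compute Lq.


ρ = λ·E[S] = 29.27·0.0129 = 0.3776
Lq = ρ²(1+C_s²)/(2(1−ρ)) = 0.1426·(1+0.382)/(2·0.6224)
= 0.1426·1.3820/1.2448 = 0.15828

Final: 0.15828


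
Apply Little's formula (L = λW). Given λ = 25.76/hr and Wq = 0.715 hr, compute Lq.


Lq = λWq = 25.76·0.715 = 18.4184

Final: 18.4184


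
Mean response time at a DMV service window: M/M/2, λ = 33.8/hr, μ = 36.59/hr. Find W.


a = 0.9237; ρ = 0.4619; P₀ = 0.368106
Lq = P₀·a^c·ρ/(c!(1−ρ)²) = 0.25050
Wq = Lq/λ = 0.25050/33.8 = 0.007411 hr
W = Wq + 1/μ = 0.007411 + 0.02733 = 0.03474 hr

Final: 0.03474 hr


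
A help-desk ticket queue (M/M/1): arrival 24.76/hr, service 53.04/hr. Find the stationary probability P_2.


ρ = 24.76/53.04 = 0.4668
P_n = (1−ρ)·ρ^n = (1 − 0.4668)·0.4668^2 = 0.5332·0.217919 = 0.116190

Final: 0.116190


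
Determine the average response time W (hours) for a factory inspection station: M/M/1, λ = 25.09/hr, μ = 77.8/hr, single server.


W = 1/(μ−λ) = 1/(77.8 − 25.09) = 1/52.71 = 0.01897 hr

Final: 0.01897 hr


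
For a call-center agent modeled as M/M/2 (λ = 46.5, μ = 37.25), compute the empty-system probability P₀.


a = λ/μ = 46.5/37.25 = 1.2483; ρ = a/c = 0.6242
Σ_{k=0}^{1} a^k/k! (terms k=0..1) = 1.00000 + 1.24832 = 2.24832
Tail: a^2/(2!(1−ρ)) = 1.55831/(2·0.3758) = 2.07311
P₀ = 1/(2.24832 + 2.07311) = 1/4.32143 = 0.231405

Final: 0.231405


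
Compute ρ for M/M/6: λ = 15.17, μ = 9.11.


ρ = λ/(cμ) = 15.17/(6·9.11) = 15.17/54.66 = 0.2775

Final: 0.2775


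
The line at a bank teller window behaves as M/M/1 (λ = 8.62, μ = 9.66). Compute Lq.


ρ = 8.62/9.66 = 0.8923
Lq = ρ²/(1−ρ) = 0.7963/0.1077 = 7.3961

Final: 7.3961


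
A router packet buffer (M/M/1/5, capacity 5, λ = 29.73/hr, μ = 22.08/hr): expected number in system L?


ρ = 29.73/22.08 = 1.3465
L = ρ[1 − (K+1)ρ^K + Kρ^(K+1)] / [(1−ρ)(1−ρ^(K+1))]
Numerator: 1.3465·(1 − 6·4.425672 + 5·5.959023) = 5.710480
Denominator: (-0.3465)·(-4.959023) = 1.718140
L = 5.710480/1.718140 = 3.3236

Final: 3.3236


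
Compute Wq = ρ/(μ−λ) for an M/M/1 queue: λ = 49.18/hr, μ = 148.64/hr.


ρ = 49.18/148.64 = 0.3309
Wq = ρ/(μ−λ) = 0.3309/(148.64 − 49.18) = 0.3309/99.46 = 0.003327 hr

Final: 0.003327 hr


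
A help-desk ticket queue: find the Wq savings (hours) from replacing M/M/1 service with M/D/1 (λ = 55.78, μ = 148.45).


ρ = 55.78/148.45 = 0.3757
Wq(M/M/1) = ρ/(μ−λ) = 0.3757/92.67 = 0.004055 hr
Wq(M/D/1) = ρ/(2(μ−λ)) = 0.002027 hr
Savings = 0.004055 − 0.002027 = 0.002027 hr

Final: 0.002027 hr


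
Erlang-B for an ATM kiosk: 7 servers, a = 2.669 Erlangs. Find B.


B(c,a) = (a^c/c!) / Σ_{k=0}^{c} a^k/k!
a^7/7! = 0.191430
Σ terms (k=0..7): 1.00000 + 2.66900 + 3.56178 + 3.16880 + 2.11438 + 1.12866 + 0.50206 + 0.19143 = 14.336108
B = 0.191430/14.336108 = 0.013353

Final: 0.013353


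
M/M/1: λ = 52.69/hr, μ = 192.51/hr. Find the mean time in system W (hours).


W = 1/(μ−λ) = 1/(192.51 − 52.69) = 1/139.82 = 0.007152 hr

Final: 0.007152 hr


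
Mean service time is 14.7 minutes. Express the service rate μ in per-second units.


μ = 1/(service time) in consistent units.
1 second = 0.0166667 min, so μ = 0.0166667/14.7 = 0.001134 per second

Final: 0.001134 /sec


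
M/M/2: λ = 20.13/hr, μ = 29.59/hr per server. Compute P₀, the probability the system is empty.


a = λ/μ = 20.13/29.59 = 0.6803; ρ = a/c = 0.3401
Σ_{k=0}^{1} a^k/k! (terms k=0..1) = 1.00000 + 0.68030 = 1.68030
Tail: a^2/(2!(1−ρ)) = 0.46280/(2·0.6599) = 0.35069
P₀ = 1/(1.68030 + 0.35069) = 1/2.03099 = 0.492372

Final: 0.492372


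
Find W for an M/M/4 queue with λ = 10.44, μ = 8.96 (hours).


a = 1.1652; ρ = 0.2913; P₀ = 0.310944
Lq = P₀·a^c·ρ/(c!(1−ρ)²) = 0.01385
Wq = Lq/λ = 0.01385/10.44 = 0.001327 hr
W = Wq + 1/μ = 0.001327 + 0.11161 = 0.11293 hr

Final: 0.11293 hr


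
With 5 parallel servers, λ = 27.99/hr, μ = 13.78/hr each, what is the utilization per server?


ρ = λ/(cμ) = 27.99/(5·13.78) = 27.99/68.90 = 0.4062

Final: 0.4062


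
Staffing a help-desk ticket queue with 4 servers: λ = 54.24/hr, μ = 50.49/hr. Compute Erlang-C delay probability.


a = λ/μ = 1.0743; ρ = a/4 = 0.2686
P₀ = 0.340855 (from M/M/c formula)
C(c,a) = [a^c/(c!(1−ρ))]·P₀ = [1.33186/(24·0.7314)]·0.340855
= 0.07587·0.340855 = 0.025861

Final: 0.025861


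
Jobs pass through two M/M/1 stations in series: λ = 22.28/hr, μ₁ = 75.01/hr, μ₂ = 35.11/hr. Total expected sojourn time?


Each node sees arrival rate λ = 22.28/hr (tandem ⇒ throughput preserved).
W₁ = 1/(μ₁−λ) = 1/(75.01−22.28) = 0.01896 hr
W₂ = 1/(μ₂−λ) = 1/(35.11−22.28) = 0.07794 hr
W_total = W₁ + W₂ = 0.01896 + 0.07794 = 0.09691 hr

Final: 0.09691 hr


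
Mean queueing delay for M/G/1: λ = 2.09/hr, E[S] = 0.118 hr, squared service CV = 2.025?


ρ = λ·E[S] = 2.09·0.118 = 0.2466
E[S²] = E[S]²(1+C_s²) = 0.118²·(1+2.025) = 0.042120
Wq = λ·E[S²]/(2(1−ρ)) = 2.09·0.042120/(2·0.7534) = 0.05842 hr

Final: 0.05842 hr


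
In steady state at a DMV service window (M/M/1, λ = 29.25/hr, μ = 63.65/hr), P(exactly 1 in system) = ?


ρ = 29.25/63.65 = 0.4595
P_n = (1−ρ)·ρ^n = (1 − 0.4595)·0.4595^1 = 0.5405·0.459544 = 0.248363

Final: 0.248363


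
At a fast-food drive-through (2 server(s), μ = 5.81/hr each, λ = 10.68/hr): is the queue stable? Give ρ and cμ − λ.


Total capacity cμ = 2·5.81 = 11.62/hr
ρ = λ/(cμ) = 10.68/11.62 = 0.9191
Stable ⇔ ρ < 1: YES
Spare capacity = cμ − λ = 11.62 − 10.68 = 0.94/hr

Final: ρ = 0.9191; stable; margin = 0.94/hr


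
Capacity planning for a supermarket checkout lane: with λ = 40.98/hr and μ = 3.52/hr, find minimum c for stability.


Stability requires cμ > λ ⇔ c > λ/μ.
λ/μ = 40.98/3.52 = 11.6420
Minimum integer c = ⌊11.6420⌋ + 1 = 12
Check: 12·3.52 = 42.24 > 40.98, while 11·3.52 = 38.72 ≤ 40.98

Final: 12 servers


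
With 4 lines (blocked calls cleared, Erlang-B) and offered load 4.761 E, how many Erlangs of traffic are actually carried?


B(4,4.761) = 0.378980 (Erlang-B)
Carried load = a(1 − B) = 4.761·(1 − 0.378980) = 4.761·0.621020 = 2.9567 E

Final: 2.9567 Erlangs


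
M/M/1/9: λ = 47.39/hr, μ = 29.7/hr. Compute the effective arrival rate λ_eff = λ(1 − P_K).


ρ = 1.5956; P_K = (1−ρ)ρ^9/(1−ρ^10) = 0.376808
λ_eff = λ(1 − P_K) = 47.39·(1 − 0.376808) = 47.39·0.623192 = 29.5331 /hr

Final: 29.5331 /hr


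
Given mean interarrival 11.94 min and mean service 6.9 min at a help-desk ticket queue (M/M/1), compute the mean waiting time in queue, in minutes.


λ = 60/11.94 = 5.0251 /hr
μ = 60/6.9 = 8.6957 /hr
ρ = λ/μ = 5.0251/8.6957 = 0.5779
Wq = ρ/(μ−λ) = 0.5779/(8.6957−5.0251) = 0.15744 hr
In minutes: 0.15744·60 = 9.446 min

Final: 9.446 min


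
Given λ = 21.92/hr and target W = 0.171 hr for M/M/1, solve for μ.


W = 1/(μ−λ) ⇒ μ − λ = 1/W = 1/0.171 = 5.8480
μ = λ + 1/W = 21.92 + 5.8480 = 27.7680 per hr

Final: 27.7680 /hr


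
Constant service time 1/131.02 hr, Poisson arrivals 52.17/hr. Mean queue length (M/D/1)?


ρ = 52.17/131.02 = 0.3982
M/D/1: Lq = ρ²/(2(1−ρ)) = 0.1586/(2·0.6018) = 0.13173

Final: 0.13173


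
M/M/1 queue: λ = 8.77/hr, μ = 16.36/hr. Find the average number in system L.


ρ = λ/μ = 8.77/16.36 = 0.5361
L = ρ/(1−ρ) = 0.5361/(1 − 0.5361) = 0.5361/0.4639 = 1.1555

Final: 1.1555


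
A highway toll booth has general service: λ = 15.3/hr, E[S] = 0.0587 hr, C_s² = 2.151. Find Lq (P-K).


ρ = λ·E[S] = 15.3·0.0587 = 0.8981
Lq = ρ²(1+C_s²)/(2(1−ρ)) = 0.8066·(1+2.151)/(2·0.1019)
= 0.8066·3.1510/0.2038 = 12.47228

Final: 12.47228


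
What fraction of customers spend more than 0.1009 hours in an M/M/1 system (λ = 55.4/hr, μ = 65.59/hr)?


W ~ Exponential(μ−λ) for M/M/1.
μ − λ = 65.59 − 55.4 = 10.1900
P(W > t) = e^{−(μ−λ)t} = e^{−1.0282} = 0.357661

Final: 0.357661


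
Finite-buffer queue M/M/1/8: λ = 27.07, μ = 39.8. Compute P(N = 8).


ρ = λ/μ = 27.07/39.8 = 0.6802
P_K = (1−ρ)ρ^K/(1−ρ^(K+1)) = (0.3198·0.045797)/(1 − 0.031149)
= 0.014648/0.968851 = 0.015119

Final: 0.015119


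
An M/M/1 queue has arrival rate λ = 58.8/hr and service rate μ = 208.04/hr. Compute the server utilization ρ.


ρ = λ/μ = 58.8/208.04 = 0.2826

Final: 0.2826


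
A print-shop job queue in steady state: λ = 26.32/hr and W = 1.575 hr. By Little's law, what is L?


L = λW = 26.32·1.575 = 41.4540

Final: 41.4540


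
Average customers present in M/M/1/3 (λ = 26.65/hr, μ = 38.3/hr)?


ρ = 26.65/38.3 = 0.6958
L = ρ[1 − (K+1)ρ^K + Kρ^(K+1)] / [(1−ρ)(1−ρ^(K+1))]
Numerator: 0.6958·(1 − 4·0.336896 + 3·0.234420) = 0.247487
Denominator: (0.3042)·(0.765580) = 0.232872
L = 0.247487/0.232872 = 1.0628

Final: 1.0628


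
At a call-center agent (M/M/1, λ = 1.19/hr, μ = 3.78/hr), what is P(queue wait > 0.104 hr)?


ρ = 1.19/3.78 = 0.3148
P(Wq > t) = ρ·e^{−(μ−λ)t} = 0.3148·e^{−0.2694}
= 0.3148·0.763868 = 0.240477

Final: 0.240477


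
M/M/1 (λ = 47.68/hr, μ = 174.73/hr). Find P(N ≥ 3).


ρ = 47.68/174.73 = 0.2729
P(N ≥ n) = ρ^n = 0.2729^3 = 0.020319

Final: 0.020319


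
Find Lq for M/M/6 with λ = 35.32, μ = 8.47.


a = λ/μ = 4.1700; ρ = a/6 = 0.6950
P₀ = 0.013699
Lq = P₀·a^c·ρ / (c!·(1−ρ)²) = 0.013699·5258.03784·0.6950/(720·0.09302)
= 0.74741

Final: 0.74741


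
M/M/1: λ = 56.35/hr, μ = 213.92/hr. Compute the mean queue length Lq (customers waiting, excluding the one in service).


ρ = 56.35/213.92 = 0.2634
Lq = ρ²/(1−ρ) = 0.06939/0.7366 = 0.09420

Final: 0.09420


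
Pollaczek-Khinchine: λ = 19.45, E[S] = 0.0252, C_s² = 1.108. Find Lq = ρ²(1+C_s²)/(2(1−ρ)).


ρ = λ·E[S] = 19.45·0.0252 = 0.4901
Lq = ρ²(1+C_s²)/(2(1−ρ)) = 0.2402·(1+1.108)/(2·0.5099)
= 0.2402·2.1080/1.0197 = 0.49663

Final: 0.49663


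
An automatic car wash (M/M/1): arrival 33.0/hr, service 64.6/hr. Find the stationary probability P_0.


ρ = 33.0/64.6 = 0.5108
P_n = (1−ρ)·ρ^n = (1 − 0.5108)·0.5108^0 = 0.4892·1.000000 = 0.489164

Final: 0.489164


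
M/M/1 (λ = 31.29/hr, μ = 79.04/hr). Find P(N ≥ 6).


ρ = 31.29/79.04 = 0.3959
P(N ≥ n) = ρ^n = 0.3959^6 = 0.003849

Final: 0.003849


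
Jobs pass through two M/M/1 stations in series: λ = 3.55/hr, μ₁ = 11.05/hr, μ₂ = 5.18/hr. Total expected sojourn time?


Each node sees arrival rate λ = 3.55/hr (tandem ⇒ throughput preserved).
W₁ = 1/(μ₁−λ) = 1/(11.05−3.55) = 0.13333 hr
W₂ = 1/(μ₂−λ) = 1/(5.18−3.55) = 0.61350 hr
W_total = W₁ + W₂ = 0.13333 + 0.61350 = 0.74683 hr

Final: 0.74683 hr


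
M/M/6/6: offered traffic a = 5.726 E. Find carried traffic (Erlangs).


B(6,5.726) = 0.245440 (Erlang-B)
Carried load = a(1 − B) = 5.726·(1 − 0.245440) = 5.726·0.754560 = 4.3206 E

Final: 4.3206 Erlangs


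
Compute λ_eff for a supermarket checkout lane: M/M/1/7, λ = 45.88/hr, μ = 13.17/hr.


ρ = 3.4837; P_K = (1−ρ)ρ^7/(1−ρ^8) = 0.712980
λ_eff = λ(1 − P_K) = 45.88·(1 − 0.712980) = 45.88·0.287020 = 13.1685 /hr

Final: 13.1685 /hr


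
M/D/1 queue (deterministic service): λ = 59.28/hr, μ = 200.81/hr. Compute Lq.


ρ = 59.28/200.81 = 0.2952
M/D/1: Lq = ρ²/(2(1−ρ)) = 0.08715/(2·0.7048) = 0.06182

Final: 0.06182


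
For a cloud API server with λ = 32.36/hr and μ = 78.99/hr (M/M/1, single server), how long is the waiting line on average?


ρ = 32.36/78.99 = 0.4097
Lq = ρ²/(1−ρ) = 0.1678/0.5903 = 0.2843

Final: 0.2843


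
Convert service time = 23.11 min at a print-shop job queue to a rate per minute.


μ = 1/(service time) in consistent units.
1 minute = 1 min, so μ = 1/23.11 = 0.04327 per minute

Final: 0.04327 /min


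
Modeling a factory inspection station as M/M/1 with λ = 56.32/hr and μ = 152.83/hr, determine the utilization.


ρ = λ/μ = 56.32/152.83 = 0.3685

Final: 0.3685


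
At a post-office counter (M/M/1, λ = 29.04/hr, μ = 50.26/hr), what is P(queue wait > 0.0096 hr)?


ρ = 29.04/50.26 = 0.5778
P(Wq > t) = ρ·e^{−(μ−λ)t} = 0.5778·e^{−0.2037}
= 0.5778·0.815697 = 0.471306

Final: 0.471306


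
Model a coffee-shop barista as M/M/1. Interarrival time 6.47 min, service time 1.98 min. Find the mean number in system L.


λ = 60/6.47 = 9.2736 /hr
μ = 60/1.98 = 30.3030 /hr
ρ = λ/μ = 9.2736/30.3030 = 0.3060
L = ρ/(1−ρ) = 0.3060/0.6940 = 0.4410

Final: 0.4410


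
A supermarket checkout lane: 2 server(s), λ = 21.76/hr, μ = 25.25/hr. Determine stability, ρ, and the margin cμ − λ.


Total capacity cμ = 2·25.25 = 50.50/hr
ρ = λ/(cμ) = 21.76/50.50 = 0.4309
Stable ⇔ ρ < 1: YES
Spare capacity = cμ − λ = 50.50 − 21.76 = 28.74/hr

Final: ρ = 0.4309; stable; margin = 28.74/hr


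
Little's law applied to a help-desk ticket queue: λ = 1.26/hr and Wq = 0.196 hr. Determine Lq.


Lq = λWq = 1.26·0.196 = 0.2470

Final: 0.2470


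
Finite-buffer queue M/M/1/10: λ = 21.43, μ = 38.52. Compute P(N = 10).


ρ = λ/μ = 21.43/38.52 = 0.5563
P_K = (1−ρ)ρ^K/(1−ρ^(K+1)) = (0.4437·0.002840)/(1 − 0.001580)
= 0.001260/0.998420 = 0.001262

Final: 0.001262


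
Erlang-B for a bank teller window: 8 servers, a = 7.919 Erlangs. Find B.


B(c,a) = (a^c/c!) / Σ_{k=0}^{c} a^k/k!
a^8/8! = 383.567870
Σ terms (k=0..8): 1.00000 + 7.91900 + 31.35528 + 82.76749 + 163.85894 + 259.51978 + 342.52286 + 387.49122 + 383.56787 = 1660.002435
B = 383.567870/1660.002435 = 0.231065

Final: 0.231065


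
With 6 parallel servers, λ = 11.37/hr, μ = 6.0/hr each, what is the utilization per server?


ρ = λ/(cμ) = 11.37/(6·6.0) = 11.37/36.00 = 0.3158

Final: 0.3158


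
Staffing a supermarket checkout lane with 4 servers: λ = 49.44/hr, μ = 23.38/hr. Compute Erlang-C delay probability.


a = λ/μ = 2.1146; ρ = a/4 = 0.5287
P₀ = 0.115021 (from M/M/c formula)
C(c,a) = [a^c/(c!(1−ρ))]·P₀ = [19.99566/(24·0.4713)]·0.115021
= 1.76761·0.115021 = 0.203313

Final: 0.203313


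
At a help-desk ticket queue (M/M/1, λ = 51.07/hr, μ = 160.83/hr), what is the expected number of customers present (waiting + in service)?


ρ = λ/μ = 51.07/160.83 = 0.3175
L = ρ/(1−ρ) = 0.3175/(1 − 0.3175) = 0.3175/0.6825 = 0.4653

Final: 0.4653


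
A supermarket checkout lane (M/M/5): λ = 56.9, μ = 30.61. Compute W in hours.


a = 1.8589; ρ = 0.3718; P₀ = 0.155063
Lq = P₀·a^c·ρ/(c!(1−ρ)²) = 0.02702
Wq = Lq/λ = 0.02702/56.9 = 0.0004748 hr
W = Wq + 1/μ = 0.0004748 + 0.03267 = 0.03314 hr

Final: 0.03314 hr


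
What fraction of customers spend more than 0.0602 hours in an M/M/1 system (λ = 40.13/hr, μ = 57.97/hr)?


W ~ Exponential(μ−λ) for M/M/1.
μ − λ = 57.97 − 40.13 = 17.8400
P(W > t) = e^{−(μ−λ)t} = e^{−1.0740} = 0.341650

Final: 0.341650


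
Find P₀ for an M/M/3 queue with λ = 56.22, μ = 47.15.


a = λ/μ = 56.22/47.15 = 1.1924; ρ = a/c = 0.3975
Σ_{k=0}^{2} a^k/k! (terms k=0..2) = 1.00000 + 1.19236 + 0.71087 = 2.90323
Tail: a^3/(3!(1−ρ)) = 1.69523/(6·0.6025) = 0.46891
P₀ = 1/(2.90323 + 0.46891) = 1/3.37214 = 0.296548

Final: 0.296548


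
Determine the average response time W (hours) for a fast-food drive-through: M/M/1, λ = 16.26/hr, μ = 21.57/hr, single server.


W = 1/(μ−λ) = 1/(21.57 − 16.26) = 1/5.31 = 0.1883 hr

Final: 0.1883 hr


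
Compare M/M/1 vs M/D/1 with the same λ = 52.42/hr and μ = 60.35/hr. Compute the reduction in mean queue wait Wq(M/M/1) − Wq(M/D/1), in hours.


ρ = 52.42/60.35 = 0.8686
Wq(M/M/1) = ρ/(μ−λ) = 0.8686/7.93 = 0.10953 hr
Wq(M/D/1) = ρ/(2(μ−λ)) = 0.05477 hr
Savings = 0.10953 − 0.05477 = 0.05477 hr

Final: 0.05477 hr


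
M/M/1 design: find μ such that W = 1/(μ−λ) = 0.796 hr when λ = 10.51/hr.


W = 1/(μ−λ) ⇒ μ − λ = 1/W = 1/0.796 = 1.2563
μ = λ + 1/W = 10.51 + 1.2563 = 11.7663 per hr

Final: 11.7663 /hr


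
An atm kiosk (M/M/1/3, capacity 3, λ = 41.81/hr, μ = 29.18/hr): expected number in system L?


ρ = 41.81/29.18 = 1.4328
L = ρ[1 − (K+1)ρ^K + Kρ^(K+1)] / [(1−ρ)(1−ρ^(K+1))]
Numerator: 1.4328·(1 − 4·2.941607 + 3·4.214825) = 2.690923
Denominator: (-0.4328)·(-3.214825) = 1.391475
L = 2.690923/1.391475 = 1.9339

Final: 1.9339


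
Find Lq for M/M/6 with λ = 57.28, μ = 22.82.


a = λ/μ = 2.5101; ρ = a/6 = 0.4183
P₀ = 0.080791
Lq = P₀·a^c·ρ / (c!·(1−ρ)²) = 0.080791·250.10606·0.4183/(720·0.33832)
= 0.03470

Final: 0.03470


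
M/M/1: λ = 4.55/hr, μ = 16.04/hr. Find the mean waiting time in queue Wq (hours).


ρ = 4.55/16.04 = 0.2837
Wq = ρ/(μ−λ) = 0.2837/(16.04 − 4.55) = 0.2837/11.49 = 0.02469 hr

Final: 0.02469 hr


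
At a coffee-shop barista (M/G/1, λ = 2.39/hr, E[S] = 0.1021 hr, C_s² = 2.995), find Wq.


ρ = λ·E[S] = 2.39·0.1021 = 0.2440
E[S²] = E[S]²(1+C_s²) = 0.1021²·(1+2.995) = 0.041646
Wq = λ·E[S²]/(2(1−ρ)) = 2.39·0.041646/(2·0.7560) = 0.06583 hr

Final: 0.06583 hr


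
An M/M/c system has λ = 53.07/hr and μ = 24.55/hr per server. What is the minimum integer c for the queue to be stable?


Stability requires cμ > λ ⇔ c > λ/μ.
λ/μ = 53.07/24.55 = 2.1617
Minimum integer c = ⌊2.1617⌋ + 1 = 3
Check: 3·24.55 = 73.65 > 53.07, while 2·24.55 = 49.10 ≤ 53.07

Final: 3 servers


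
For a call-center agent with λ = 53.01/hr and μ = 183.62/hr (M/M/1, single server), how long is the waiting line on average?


ρ = 53.01/183.62 = 0.2887
Lq = ρ²/(1−ρ) = 0.08334/0.7113 = 0.1172

Final: 0.1172


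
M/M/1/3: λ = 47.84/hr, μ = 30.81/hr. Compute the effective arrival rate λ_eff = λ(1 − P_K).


ρ = 1.5527; P_K = (1−ρ)ρ^3/(1−ρ^4) = 0.429941
λ_eff = λ(1 − P_K) = 47.84·(1 − 0.429941) = 47.84·0.570059 = 27.2716 /hr

Final: 27.2716 /hr


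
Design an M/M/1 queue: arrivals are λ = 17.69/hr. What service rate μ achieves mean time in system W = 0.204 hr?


W = 1/(μ−λ) ⇒ μ − λ = 1/W = 1/0.204 = 4.9020
μ = λ + 1/W = 17.69 + 4.9020 = 22.5920 per hr

Final: 22.5920 /hr


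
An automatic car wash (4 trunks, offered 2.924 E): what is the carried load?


B(4,2.924) = 0.197633 (Erlang-B)
Carried load = a(1 − B) = 2.924·(1 − 0.197633) = 2.924·0.802367 = 2.3461 E

Final: 2.3461 Erlangs


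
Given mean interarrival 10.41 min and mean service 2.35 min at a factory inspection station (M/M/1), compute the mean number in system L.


λ = 60/10.41 = 5.7637 /hr
μ = 60/2.35 = 25.5319 /hr
ρ = λ/μ = 5.7637/25.5319 = 0.2257
L = ρ/(1−ρ) = 0.2257/0.7743 = 0.2916

Final: 0.2916


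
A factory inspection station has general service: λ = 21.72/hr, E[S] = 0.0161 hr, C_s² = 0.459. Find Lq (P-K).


ρ = λ·E[S] = 21.72·0.0161 = 0.3497
Lq = ρ²(1+C_s²)/(2(1−ρ)) = 0.1223·(1+0.459)/(2·0.6503)
= 0.1223·1.4590/1.3006 = 0.13718

Final: 0.13718


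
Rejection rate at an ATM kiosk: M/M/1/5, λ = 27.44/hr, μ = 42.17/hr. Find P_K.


ρ = λ/μ = 27.44/42.17 = 0.6507
P_K = (1−ρ)ρ^K/(1−ρ^(K+1)) = (0.3493·0.116655)/(1 − 0.075907)
= 0.040748/0.924093 = 0.044095

Final: 0.044095


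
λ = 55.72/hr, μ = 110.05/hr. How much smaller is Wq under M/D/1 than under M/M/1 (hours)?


ρ = 55.72/110.05 = 0.5063
Wq(M/M/1) = ρ/(μ−λ) = 0.5063/54.33 = 0.009319 hr
Wq(M/D/1) = ρ/(2(μ−λ)) = 0.004660 hr
Savings = 0.009319 − 0.004660 = 0.004660 hr

Final: 0.004660 hr


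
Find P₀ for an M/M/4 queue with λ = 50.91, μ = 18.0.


a = λ/μ = 50.91/18.0 = 2.8283; ρ = a/c = 0.7071
Σ_{k=0}^{3} a^k/k! (terms k=0..3) = 1.00000 + 2.82833 + 3.99973 + 3.77086 = 11.59893
Tail: a^4/(4!(1−ρ)) = 63.99151/(24·0.2929) = 9.10263
P₀ = 1/(11.59893 + 9.10263) = 1/20.70156 = 0.048306

Final: 0.048306


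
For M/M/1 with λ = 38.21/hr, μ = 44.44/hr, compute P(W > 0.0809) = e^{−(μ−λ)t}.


W ~ Exponential(μ−λ) for M/M/1.
μ − λ = 44.44 − 38.21 = 6.2300
P(W > t) = e^{−(μ−λ)t} = e^{−0.5040} = 0.604105

Final: 0.604105


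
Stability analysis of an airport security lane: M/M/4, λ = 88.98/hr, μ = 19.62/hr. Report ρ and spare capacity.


Total capacity cμ = 4·19.62 = 78.48/hr
ρ = λ/(cμ) = 88.98/78.48 = 1.1338
Stable ⇔ ρ < 1: NO
Spare capacity = cμ − λ = 78.48 − 88.98 = -10.50/hr

Final: ρ = 1.1338; unstable; margin = -10.50/hr


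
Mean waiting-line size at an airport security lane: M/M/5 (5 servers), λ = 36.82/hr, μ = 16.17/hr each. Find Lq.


a = λ/μ = 2.2771; ρ = a/5 = 0.4554
P₀ = 0.101069
Lq = P₀·a^c·ρ / (c!·(1−ρ)²) = 0.101069·61.21655·0.4554/(120·0.29658)
= 0.07917

Final: 0.07917


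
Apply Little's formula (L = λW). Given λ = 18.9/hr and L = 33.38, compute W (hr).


W = L/λ = 33.38/18.9 = 1.7661 hr

Final: 1.7661 hr


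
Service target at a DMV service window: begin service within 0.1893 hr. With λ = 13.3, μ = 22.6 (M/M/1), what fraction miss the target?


ρ = 13.3/22.6 = 0.5885
P(Wq > t) = ρ·e^{−(μ−λ)t} = 0.5885·e^{−1.7605}
= 0.5885·0.171961 = 0.101198

Final: 0.101198


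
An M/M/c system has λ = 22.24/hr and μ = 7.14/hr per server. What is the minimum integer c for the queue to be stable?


Stability requires cμ > λ ⇔ c > λ/μ.
λ/μ = 22.24/7.14 = 3.1148
Minimum integer c = ⌊3.1148⌋ + 1 = 4
Check: 4·7.14 = 28.56 > 22.24, while 3·7.14 = 21.42 ≤ 22.24

Final: 4 servers


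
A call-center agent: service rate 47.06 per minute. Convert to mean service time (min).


Mean service time = 1/μ = 1/47.06 minute = 0.02125 minute
In minutes: 0.02125 × 1 = 0.02125 min

Final: 0.02125 min


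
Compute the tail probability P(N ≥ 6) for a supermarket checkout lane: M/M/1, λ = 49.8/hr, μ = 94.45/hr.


ρ = 49.8/94.45 = 0.5273
P(N ≥ n) = ρ^n = 0.5273^6 = 0.021486

Final: 0.021486


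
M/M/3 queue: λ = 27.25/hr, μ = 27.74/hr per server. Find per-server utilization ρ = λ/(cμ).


ρ = λ/(cμ) = 27.25/(3·27.74) = 27.25/83.22 = 0.3274

Final: 0.3274


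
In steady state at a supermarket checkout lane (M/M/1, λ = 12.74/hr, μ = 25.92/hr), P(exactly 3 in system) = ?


ρ = 12.74/25.92 = 0.4915
P_n = (1−ρ)·ρ^n = (1 − 0.4915)·0.4915^3 = 0.5085·0.118742 = 0.060379

Final: 0.060379


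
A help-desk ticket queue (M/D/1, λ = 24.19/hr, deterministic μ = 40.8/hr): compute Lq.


ρ = 24.19/40.8 = 0.5929
M/D/1: Lq = ρ²/(2(1−ρ)) = 0.3515/(2·0.4071) = 0.43173

Final: 0.43173


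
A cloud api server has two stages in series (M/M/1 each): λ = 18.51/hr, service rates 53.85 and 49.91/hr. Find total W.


Each node sees arrival rate λ = 18.51/hr (tandem ⇒ throughput preserved).
W₁ = 1/(μ₁−λ) = 1/(53.85−18.51) = 0.02830 hr
W₂ = 1/(μ₂−λ) = 1/(49.91−18.51) = 0.03185 hr
W_total = W₁ + W₂ = 0.02830 + 0.03185 = 0.06014 hr

Final: 0.06014 hr


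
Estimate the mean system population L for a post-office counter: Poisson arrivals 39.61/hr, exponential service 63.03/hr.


ρ = λ/μ = 39.61/63.03 = 0.6284
L = ρ/(1−ρ) = 0.6284/(1 − 0.6284) = 0.6284/0.3716 = 1.6913

Final: 1.6913


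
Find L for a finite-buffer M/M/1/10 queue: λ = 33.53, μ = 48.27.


ρ = 33.53/48.27 = 0.6946
L = ρ[1 − (K+1)ρ^K + Kρ^(K+1)] / [(1−ρ)(1−ρ^(K+1))]
Numerator: 0.6946·(1 − 11·0.026155 + 10·0.018168) = 0.620986
Denominator: (0.3054)·(0.981832) = 0.299818
L = 0.620986/0.299818 = 2.0712

Final: 2.0712


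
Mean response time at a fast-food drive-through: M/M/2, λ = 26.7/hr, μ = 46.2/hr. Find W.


a = 0.5779; ρ = 0.2890; P₀ = 0.551637
Lq = P₀·a^c·ρ/(c!(1−ρ)²) = 0.05265
Wq = Lq/λ = 0.05265/26.7 = 0.001972 hr
W = Wq + 1/μ = 0.001972 + 0.02165 = 0.02362 hr

Final: 0.02362 hr


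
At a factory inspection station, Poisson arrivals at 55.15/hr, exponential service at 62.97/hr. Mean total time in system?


W = 1/(μ−λ) = 1/(62.97 − 55.15) = 1/7.82 = 0.1279 hr

Final: 0.1279 hr


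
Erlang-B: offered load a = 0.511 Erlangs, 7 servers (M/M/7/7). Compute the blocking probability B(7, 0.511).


B(c,a) = (a^c/c!) / Σ_{k=0}^{c} a^k/k!
a^7/7! = 0.000001805
Σ terms (k=0..7): 1.00000 + 0.51100 + 0.13056 + 0.02224 + 0.002841 + 0.0002904 + 0.00002473 + 0.000001805 = 1.666957
B = 0.000001805/1.666957 = 0.000001083

Final: 0.000001083


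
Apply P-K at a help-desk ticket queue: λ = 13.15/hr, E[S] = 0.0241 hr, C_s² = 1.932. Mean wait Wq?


ρ = λ·E[S] = 13.15·0.0241 = 0.3169
E[S²] = E[S]²(1+C_s²) = 0.0241²·(1+1.932) = 0.001703
Wq = λ·E[S²]/(2(1−ρ)) = 13.15·0.001703/(2·0.6831) = 0.01639 hr

Final: 0.01639 hr


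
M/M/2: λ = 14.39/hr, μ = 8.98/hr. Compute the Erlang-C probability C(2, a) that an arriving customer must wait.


a = λ/μ = 1.6024; ρ = a/2 = 0.8012
P₀ = 0.110355 (from M/M/c formula)
C(c,a) = [a^c/(c!(1−ρ))]·P₀ = [2.56785/(2·0.1988)]·0.110355
= 6.45917·0.110355 = 0.712805

Final: 0.712805


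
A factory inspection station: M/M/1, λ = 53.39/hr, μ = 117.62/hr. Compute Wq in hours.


ρ = 53.39/117.62 = 0.4539
Wq = ρ/(μ−λ) = 0.4539/(117.62 − 53.39) = 0.4539/64.23 = 0.007067 hr

Final: 0.007067 hr


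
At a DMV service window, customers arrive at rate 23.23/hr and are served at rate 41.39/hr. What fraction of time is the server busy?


ρ = λ/μ = 23.23/41.39 = 0.5612

Final: 0.5612


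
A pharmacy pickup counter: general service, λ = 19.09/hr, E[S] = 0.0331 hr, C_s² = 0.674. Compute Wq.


ρ = λ·E[S] = 19.09·0.0331 = 0.6319
E[S²] = E[S]²(1+C_s²) = 0.0331²·(1+0.674) = 0.001834
Wq = λ·E[S²]/(2(1−ρ)) = 19.09·0.001834/(2·0.3681) = 0.04756 hr

Final: 0.04756 hr
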